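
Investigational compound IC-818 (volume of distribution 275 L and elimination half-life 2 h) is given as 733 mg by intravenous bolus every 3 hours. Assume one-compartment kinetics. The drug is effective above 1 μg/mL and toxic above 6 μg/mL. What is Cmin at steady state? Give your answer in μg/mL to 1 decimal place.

Over one 3-h interval, 3/2 ≈ 1.5 half-lives elapse, leaving f ≈ 0.3536 of each dose.
Single-dose peak C₀ = D/Vd = 733/275 ≈ 2.665 μg/mL.
Steady-state trough Cmin,ss = C₀·f/(1−f) ≈ 2.665 × 0.3536/0.6464 ≈ 1.458 μg/mL.
Trough 1.5 μg/mL vs MEC 1 μg/mL: adequate.

1.5 μg/mL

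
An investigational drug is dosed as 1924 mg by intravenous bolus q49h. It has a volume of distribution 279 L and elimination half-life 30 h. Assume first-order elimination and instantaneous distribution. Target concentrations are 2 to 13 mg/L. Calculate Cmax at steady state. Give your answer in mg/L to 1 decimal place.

10.2 mg/L

Over one 49-h interval, 49/30 ≈ 1.6333 half-lives elapse, leaving f ≈ 0.3223 of each dose.
Accumulation ratio R = 1/(1 − f) ≈ 1/0.6777 ≈ 1.4756.
Single-dose peak C₀ = D/Vd = 1924/279 ≈ 6.896 mg/L.
Steady-state peak Cmax,ss = C₀·R ≈ 6.896 × 1.4756 ≈ 10.176 mg/L.
Peak 10.2 mg/L vs MTC 13 mg/L: below toxic threshold.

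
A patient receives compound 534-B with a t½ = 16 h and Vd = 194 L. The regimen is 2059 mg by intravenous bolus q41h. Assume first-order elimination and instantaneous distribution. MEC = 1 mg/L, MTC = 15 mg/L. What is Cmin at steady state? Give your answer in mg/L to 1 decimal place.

k = ln2/t½ = ln2/16 ≈ 0.043322 h⁻¹; fraction remaining f = e^(−kτ) = e^(−0.043322×41) ≈ 0.1693.
Accumulation ratio R = 1/(1 − f) ≈ 1/0.8307 ≈ 1.2038.
Single-dose peak C₀ = D/Vd = 2059/194 ≈ 10.613 mg/L.
Cmax,ss = C₀/(1 − f) ≈ 10.613/0.8307 ≈ 12.776 mg/L.
Steady-state trough Cmin,ss = Cmax,ss·f ≈ 12.776 × 0.1693 ≈ 2.163 mg/L.
Trough 2.2 mg/L vs MEC 1 mg/L: adequate.

2.2 mg/L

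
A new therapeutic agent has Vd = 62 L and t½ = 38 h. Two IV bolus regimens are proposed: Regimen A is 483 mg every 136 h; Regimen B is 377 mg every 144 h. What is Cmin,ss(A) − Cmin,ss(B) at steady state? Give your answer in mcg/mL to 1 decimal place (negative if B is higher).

Regimen A: f = (1/2)^(136/38) ≈ 0.0837; Cmin,ss = (483/62)·f/(1−f) ≈ 0.712 mcg/mL.
Regimen B: f = (1/2)^(144/38) ≈ 0.0723; Cmin,ss = (377/62)·f/(1−f) ≈ 0.474 mcg/mL.
Difference ≈ 0.712 − 0.474 ≈ 0.238 mcg/mL.

0.2 mcg/mL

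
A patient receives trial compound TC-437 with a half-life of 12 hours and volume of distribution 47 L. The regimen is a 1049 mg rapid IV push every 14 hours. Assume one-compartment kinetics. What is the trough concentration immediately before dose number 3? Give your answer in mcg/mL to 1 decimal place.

14.4 mcg/mL

f = (1/2)^(τ/t½) = (1/2)^(14/12) ≈ 0.4454.
C₀ = D/Vd = 1049/47 ≈ 22.319 mcg/mL.
Before the 3rd dose, 2 doses have been given. Superposition: Cmin = C₀·(f + f²).
≈ 22.319 × (0.4454 + 0.1984) ≈ 22.319 × 0.6438 ≈ 14.369 mcg/mL.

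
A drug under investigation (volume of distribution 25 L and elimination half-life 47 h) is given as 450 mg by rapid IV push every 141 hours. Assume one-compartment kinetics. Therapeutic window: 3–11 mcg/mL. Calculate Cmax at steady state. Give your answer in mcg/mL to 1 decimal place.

τ = 141 h = 3 half-lives, so f = (1/2)^3 = 0.125.
Accumulation ratio R = 1/(1 − f) = 1/0.875 = 8/7.
Single-dose peak C₀ = D/Vd = 450/25 = 18 mcg/mL.
Steady-state peak Cmax,ss = C₀·R = 18 × 8/7 ≈ 20.571 mcg/mL.
Peak 20.6 mcg/mL vs MTC 11 mcg/mL: exceeds toxic threshold.

20.6 mcg/mL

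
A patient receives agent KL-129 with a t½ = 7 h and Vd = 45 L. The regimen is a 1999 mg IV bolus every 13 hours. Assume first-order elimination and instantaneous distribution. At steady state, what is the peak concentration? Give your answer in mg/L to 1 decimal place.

61.4 mg/L

k = ln2/t½ = ln2/7 ≈ 0.099021 h⁻¹; fraction remaining f = e^(−kτ) = e^(−0.099021×13) ≈ 0.2760.
At steady state, accumulation factor R = 1/(1 − e^(−kτ)) ≈ 1.3812.
Single-dose peak C₀ = D/Vd = 1999/45 ≈ 44.422 mg/L.
Cmax,ss = C₀/(1 − f) ≈ 44.422/0.7240 ≈ 61.356 mg/L.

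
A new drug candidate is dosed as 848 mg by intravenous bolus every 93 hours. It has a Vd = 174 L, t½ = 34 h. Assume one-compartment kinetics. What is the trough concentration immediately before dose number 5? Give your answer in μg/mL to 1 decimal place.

f = (1/2)^(τ/t½) = (1/2)^(93/34) ≈ 0.1502.
C₀ = D/Vd = 848/174 ≈ 4.874 μg/mL.
Before the 5th dose, 4 doses have been given. Superposition: Cmin = C₀·(f + f² + … + f^4).
≈ 4.874 × (0.1502 + 0.0226 + 0.0034 + 0.0005) ≈ 4.874 × 0.1767 ≈ 0.861 μg/mL.

0.9 μg/mL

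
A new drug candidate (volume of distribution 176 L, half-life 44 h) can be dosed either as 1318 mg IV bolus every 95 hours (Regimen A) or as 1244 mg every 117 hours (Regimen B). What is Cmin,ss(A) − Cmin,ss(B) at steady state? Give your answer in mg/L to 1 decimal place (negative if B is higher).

0.8 mg/L

Regimen A: f = (1/2)^(95/44) ≈ 0.2239; Cmin,ss = (1318/176)·f/(1−f) ≈ 2.160 mg/L.
Regimen B: f = (1/2)^(117/44) ≈ 0.1583; Cmin,ss = (1244/176)·f/(1−f) ≈ 1.329 mg/L.
Difference ≈ 2.160 − 1.329 ≈ 0.831 mg/L.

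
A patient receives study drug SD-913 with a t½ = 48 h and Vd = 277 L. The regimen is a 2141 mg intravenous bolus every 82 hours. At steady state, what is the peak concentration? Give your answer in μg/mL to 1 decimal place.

τ/t½ = 82/48 ≈ 1.7083, so fraction remaining f = (1/2)^(82/48) ≈ 0.3060.
At steady state, accumulation factor R = 1/(1 − e^(−kτ)) ≈ 1.4409.
Single-dose peak C₀ = D/Vd = 2141/277 ≈ 7.729 μg/mL.
Steady-state peak Cmax,ss = C₀·R ≈ 7.729 × 1.4409 ≈ 11.137 μg/mL.

11.1 μg/mL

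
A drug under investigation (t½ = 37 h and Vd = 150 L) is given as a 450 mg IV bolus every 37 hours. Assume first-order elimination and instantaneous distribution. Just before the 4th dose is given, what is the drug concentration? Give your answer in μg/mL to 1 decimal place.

f = (1/2)^(τ/t½) = (1/2)^(37/37) ≈ 0.5000.
C₀ = D/Vd = 450/150 ≈ 3.000 μg/mL.
Before the 4th dose, 3 doses have been given. Superposition: Cmin = C₀·(f + f² + … + f^3).
≈ 3.000 × (0.5000 + 0.2500 + 0.1250) ≈ 3.000 × 0.8750 ≈ 2.625 μg/mL.

2.6 μg/mL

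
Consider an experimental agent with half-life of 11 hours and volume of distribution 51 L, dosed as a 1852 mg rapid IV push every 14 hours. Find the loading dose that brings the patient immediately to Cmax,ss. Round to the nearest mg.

3160 mg

f = (1/2)^(14/11) ≈ 0.413877; accumulation ratio R = 1/(1−f) ≈ 1.70613.
Loading dose to hit Cmax,ss on first dose: D_load = D_maint·R ≈ 1852 × 1.70613 ≈ 3159.75 mg.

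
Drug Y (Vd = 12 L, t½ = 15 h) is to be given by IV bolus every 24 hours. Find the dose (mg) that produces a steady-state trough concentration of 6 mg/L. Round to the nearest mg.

τ/t½ = 24/15 ≈ 1.6, so f = (1/2)^(24/15) ≈ 0.329877.
Cmin,ss = (D/Vd)·f/(1−f), so D = Cmin,ss·Vd·(1−f)/f.
D = 6 × 12 × (1−f)/f ≈ 6 × 12 × 2.03143 ≈ 146.26 mg.

146 mg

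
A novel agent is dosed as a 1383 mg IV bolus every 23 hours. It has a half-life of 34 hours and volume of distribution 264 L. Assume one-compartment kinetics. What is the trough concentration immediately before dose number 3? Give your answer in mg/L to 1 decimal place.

5.3 mg/L

f = (1/2)^(τ/t½) = (1/2)^(23/34) ≈ 0.6257.
C₀ = D/Vd = 1383/264 ≈ 5.239 mg/L.
Before the 3rd dose, 2 doses have been given. Superposition: Cmin = C₀·(f + f²).
≈ 5.239 × (0.6257 + 0.3915) ≈ 5.239 × 1.0172 ≈ 5.329 mg/L.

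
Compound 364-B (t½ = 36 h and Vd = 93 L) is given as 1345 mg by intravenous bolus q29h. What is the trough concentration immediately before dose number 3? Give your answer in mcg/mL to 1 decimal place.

f = (1/2)^(τ/t½) = (1/2)^(29/36) ≈ 0.5721.
C₀ = D/Vd = 1345/93 ≈ 14.462 mcg/mL.
Before the 3rd dose, 2 doses have been given. Superposition: Cmin = C₀·(f + f²).
≈ 14.462 × (0.5721 + 0.3273) ≈ 14.462 × 0.8994 ≈ 13.007 mcg/mL.

13.0 mcg/mL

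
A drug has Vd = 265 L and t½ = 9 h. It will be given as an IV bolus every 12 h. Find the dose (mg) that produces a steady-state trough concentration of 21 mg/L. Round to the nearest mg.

τ/t½ = 12/9 ≈ 1.3333, so f = (1/2)^(12/9) ≈ 0.396850.
Cmin,ss = (D/Vd)·f/(1−f), so D = Cmin,ss·Vd·(1−f)/f.
D = 21 × 265 × (1−f)/f ≈ 21 × 265 × 1.51984 ≈ 8457.91 mg.

8458 mg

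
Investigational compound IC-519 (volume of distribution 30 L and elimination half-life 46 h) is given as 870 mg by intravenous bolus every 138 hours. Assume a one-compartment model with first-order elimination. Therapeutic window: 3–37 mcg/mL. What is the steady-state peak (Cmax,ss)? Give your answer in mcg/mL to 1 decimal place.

33.1 mcg/mL

The dosing interval is 3 half-lives, so f = 2^(−3) = 0.125.
Accumulation ratio R = 1/(1 − f) = 1/0.875 = 8/7.
Single-dose peak C₀ = D/Vd = 870/30 = 29 mcg/mL.
Steady-state peak Cmax,ss = C₀·R = 29 × 8/7 ≈ 33.143 mcg/mL.
Peak 33.1 mcg/mL vs MTC 37 mcg/mL: below toxic threshold.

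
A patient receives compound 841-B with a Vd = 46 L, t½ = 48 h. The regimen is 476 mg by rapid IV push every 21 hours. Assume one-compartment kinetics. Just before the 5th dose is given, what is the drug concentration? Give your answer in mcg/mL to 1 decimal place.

f = (1/2)^(τ/t½) = (1/2)^(21/48) ≈ 0.7384.
C₀ = D/Vd = 476/46 ≈ 10.348 mcg/mL.
Before the 5th dose, 4 doses have been given. Superposition: Cmin = C₀·(f + f² + … + f^4).
≈ 10.348 × (0.7384 + 0.5452 + 0.4026 + 0.2973) ≈ 10.348 × 1.9835 ≈ 20.525 mcg/mL.

20.5 mcg/mL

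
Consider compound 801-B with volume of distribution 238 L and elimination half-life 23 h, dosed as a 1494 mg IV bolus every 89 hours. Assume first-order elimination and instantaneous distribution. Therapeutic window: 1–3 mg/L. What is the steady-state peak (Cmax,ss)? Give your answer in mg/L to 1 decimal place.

Over one 89-h interval, 89/23 ≈ 3.8696 half-lives elapse, leaving f ≈ 0.0684 of each dose.
At steady state, accumulation factor R = 1/(1 − e^(−kτ)) ≈ 1.0734.
Each bolus raises the concentration by D/Vd = 1494/238 ≈ 6.277 mg/L.
Cmax,ss = C₀/(1 − f) ≈ 6.277/0.9316 ≈ 6.738 mg/L.
Peak 6.7 mg/L vs MTC 3 mg/L: exceeds toxic threshold.

6.7 mg/L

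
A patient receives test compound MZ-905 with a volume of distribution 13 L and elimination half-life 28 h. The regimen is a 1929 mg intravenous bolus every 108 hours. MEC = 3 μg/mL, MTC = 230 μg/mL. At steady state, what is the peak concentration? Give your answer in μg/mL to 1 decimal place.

159.4 μg/mL

Over one 108-h interval, 108/28 ≈ 3.8571 half-lives elapse, leaving f ≈ 0.0690 of each dose.
At steady state, accumulation factor R = 1/(1 − e^(−kτ)) ≈ 1.0741.
Each bolus raises the concentration by D/Vd = 1929/13 ≈ 148.385 μg/mL.
Cmax,ss = C₀/(1 − f) ≈ 148.385/0.9310 ≈ 159.382 μg/mL.
Peak 159.4 μg/mL vs MTC 230 μg/mL: below toxic threshold.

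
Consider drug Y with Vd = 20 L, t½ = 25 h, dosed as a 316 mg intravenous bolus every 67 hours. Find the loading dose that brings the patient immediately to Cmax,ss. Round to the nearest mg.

374 mg

f = (1/2)^(67/25) ≈ 0.156041; accumulation ratio R = 1/(1−f) ≈ 1.18489.
Loading dose to hit Cmax,ss on first dose: D_load = D_maint·R ≈ 316 × 1.18489 ≈ 374.43 mg.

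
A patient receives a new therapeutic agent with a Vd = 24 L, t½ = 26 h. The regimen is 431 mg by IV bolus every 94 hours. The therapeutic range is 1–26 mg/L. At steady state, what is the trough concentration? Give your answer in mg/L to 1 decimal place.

τ/t½ = 94/26 ≈ 3.6154, so fraction remaining f = (1/2)^(94/26) ≈ 0.0816.
Single-dose peak C₀ = D/Vd = 431/24 ≈ 17.958 mg/L.
Steady-state trough Cmin,ss = C₀·f/(1−f) ≈ 17.958 × 0.0816/0.9184 ≈ 1.596 mg/L.
Trough 1.6 mg/L vs MEC 1 mg/L: adequate.

1.6 mg/L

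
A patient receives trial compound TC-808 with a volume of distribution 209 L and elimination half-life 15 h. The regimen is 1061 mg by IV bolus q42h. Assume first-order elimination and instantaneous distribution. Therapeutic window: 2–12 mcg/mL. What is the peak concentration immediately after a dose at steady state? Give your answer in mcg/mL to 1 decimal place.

5.9 mcg/mL

k = ln2/t½ = ln2/15 ≈ 0.046210 h⁻¹; fraction remaining f = e^(−kτ) = e^(−0.046210×42) ≈ 0.1436.
Accumulation ratio R = 1/(1 − f) ≈ 1/0.8564 ≈ 1.1677.
Single-dose peak C₀ = D/Vd = 1061/209 ≈ 5.077 mcg/mL.
Steady-state peak Cmax,ss = C₀·R ≈ 5.077 × 1.1677 ≈ 5.928 mcg/mL.
Peak 5.9 mcg/mL vs MTC 12 mcg/mL: below toxic threshold.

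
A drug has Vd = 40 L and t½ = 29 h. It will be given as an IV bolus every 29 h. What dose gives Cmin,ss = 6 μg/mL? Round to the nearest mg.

240 mg

τ/t½ = 29/29 ≈ 1, so f = (1/2)^(29/29) ≈ 0.500000.
Cmin,ss = (D/Vd)·f/(1−f), so D = Cmin,ss·Vd·(1−f)/f.
D = 6 × 40 × (1−f)/f ≈ 6 × 40 × 1.00000 ≈ 240.00 mg.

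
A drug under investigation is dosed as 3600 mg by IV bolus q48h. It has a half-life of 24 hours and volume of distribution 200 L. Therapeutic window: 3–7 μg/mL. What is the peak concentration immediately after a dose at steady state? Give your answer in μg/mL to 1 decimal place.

24.0 μg/mL

τ = 48 h = 2 half-lives, so f = (1/2)^2 = 0.25.
At steady state, R = 1/(1 − 0.25) = 4/3.
Single-dose peak C₀ = D/Vd = 3600/200 = 18 μg/mL.
Steady-state peak Cmax,ss = C₀·R = 18 × 4/3 ≈ 24.000 μg/mL.
Peak 24.0 μg/mL vs MTC 7 μg/mL: exceeds toxic threshold.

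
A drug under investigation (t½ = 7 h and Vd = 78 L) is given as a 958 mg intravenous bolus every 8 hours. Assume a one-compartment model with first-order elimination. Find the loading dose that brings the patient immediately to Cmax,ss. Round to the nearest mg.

f = (1/2)^(8/7) ≈ 0.452862; accumulation ratio R = 1/(1−f) ≈ 1.82769.
Loading dose to hit Cmax,ss on first dose: D_load = D_maint·R ≈ 958 × 1.82769 ≈ 1750.93 mg.

1751 mg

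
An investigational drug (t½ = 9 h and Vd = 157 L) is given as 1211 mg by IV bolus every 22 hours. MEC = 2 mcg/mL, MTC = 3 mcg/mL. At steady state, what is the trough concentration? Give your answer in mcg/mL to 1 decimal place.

1.7 mcg/mL

Over one 22-h interval, 22/9 ≈ 2.4444 half-lives elapse, leaving f ≈ 0.1837 of each dose.
Accumulation ratio R = 1/(1 − f) ≈ 1/0.8163 ≈ 1.2250.
Single-dose peak C₀ = D/Vd = 1211/157 ≈ 7.713 mcg/mL.
Steady-state peak Cmax,ss = C₀·R ≈ 7.713 × 1.2250 ≈ 9.448 mcg/mL.
One interval later, Cmin,ss = Cmax,ss·e^(−kτ) ≈ 9.448 × 0.1837 ≈ 1.736 mcg/mL.
Trough 1.7 mcg/mL vs MEC 2 mcg/mL: subtherapeutic.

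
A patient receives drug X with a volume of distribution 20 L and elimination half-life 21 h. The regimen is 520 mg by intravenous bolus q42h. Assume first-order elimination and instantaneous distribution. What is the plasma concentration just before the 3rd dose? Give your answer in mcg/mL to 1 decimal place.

f = (1/2)^(τ/t½) = (1/2)^(42/21) ≈ 0.2500.
C₀ = D/Vd = 520/20 ≈ 26.000 mcg/mL.
Before the 3rd dose, 2 doses have been given. Superposition: Cmin = C₀·(f + f²).
≈ 26.000 × (0.2500 + 0.0625) ≈ 26.000 × 0.3125 ≈ 8.125 mcg/mL.

8.1 mcg/mL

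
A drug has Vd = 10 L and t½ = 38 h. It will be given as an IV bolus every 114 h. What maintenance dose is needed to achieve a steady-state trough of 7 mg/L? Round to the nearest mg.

τ/t½ = 114/38 ≈ 3, so f = (1/2)^(114/38) ≈ 0.125000.
Cmin,ss = (D/Vd)·f/(1−f), so D = Cmin,ss·Vd·(1−f)/f.
D = 7 × 10 × (1−f)/f ≈ 7 × 10 × 7.00000 ≈ 490.00 mg.

490 mg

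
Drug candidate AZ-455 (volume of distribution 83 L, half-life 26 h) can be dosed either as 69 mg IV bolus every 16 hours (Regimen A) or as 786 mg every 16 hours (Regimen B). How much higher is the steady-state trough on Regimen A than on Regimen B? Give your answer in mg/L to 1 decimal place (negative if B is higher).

-16.2 mg/L

Regimen A: f = (1/2)^(16/26) ≈ 0.6528; Cmin,ss = (69/83)·f/(1−f) ≈ 1.563 mg/L.
Regimen B: f = (1/2)^(16/26) ≈ 0.6528; Cmin,ss = (786/83)·f/(1−f) ≈ 17.805 mg/L.
Difference ≈ 1.563 − 17.805 ≈ -16.242 mg/L.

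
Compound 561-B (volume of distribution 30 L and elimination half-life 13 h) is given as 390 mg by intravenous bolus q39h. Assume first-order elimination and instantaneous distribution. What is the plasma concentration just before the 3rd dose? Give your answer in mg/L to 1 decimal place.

1.8 mg/L

f = (1/2)^(τ/t½) = (1/2)^(39/13) ≈ 0.1250.
C₀ = D/Vd = 390/30 ≈ 13.000 mg/L.
Before the 3rd dose, 2 doses have been given. Superposition: Cmin = C₀·(f + f²).
≈ 13.000 × (0.1250 + 0.0156) ≈ 13.000 × 0.1406 ≈ 1.828 mg/L.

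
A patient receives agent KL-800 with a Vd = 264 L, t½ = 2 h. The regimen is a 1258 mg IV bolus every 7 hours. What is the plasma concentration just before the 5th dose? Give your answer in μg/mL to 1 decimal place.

0.5 μg/mL

f = (1/2)^(τ/t½) = (1/2)^(7/2) ≈ 0.0884.
C₀ = D/Vd = 1258/264 ≈ 4.765 μg/mL.
Before the 5th dose, 4 doses have been given. Superposition: Cmin = C₀·(f + f² + … + f^4).
≈ 4.765 × (0.0884 + 0.0078 + 0.0007 + 0.0001) ≈ 4.765 × 0.0970 ≈ 0.462 μg/mL.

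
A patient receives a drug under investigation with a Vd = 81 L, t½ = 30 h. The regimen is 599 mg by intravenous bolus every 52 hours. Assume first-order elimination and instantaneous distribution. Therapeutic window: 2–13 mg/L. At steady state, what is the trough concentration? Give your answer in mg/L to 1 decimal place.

3.2 mg/L

τ/t½ = 52/30 ≈ 1.7333, so fraction remaining f = (1/2)^(52/30) ≈ 0.3008.
Each bolus raises the concentration by D/Vd = 599/81 ≈ 7.395 mg/L.
Steady-state trough Cmin,ss = C₀·f/(1−f) ≈ 7.395 × 0.3008/0.6992 ≈ 3.181 mg/L.
Trough 3.2 mg/L vs MEC 2 mg/L: adequate.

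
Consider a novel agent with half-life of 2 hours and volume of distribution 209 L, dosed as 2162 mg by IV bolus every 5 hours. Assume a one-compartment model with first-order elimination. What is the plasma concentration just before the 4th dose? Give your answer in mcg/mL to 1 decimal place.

f = (1/2)^(τ/t½) = (1/2)^(5/2) ≈ 0.1768.
C₀ = D/Vd = 2162/209 ≈ 10.344 mcg/mL.
Before the 4th dose, 3 doses have been given. Superposition: Cmin = C₀·(f + f² + … + f^3).
≈ 10.344 × (0.1768 + 0.0313 + 0.0055) ≈ 10.344 × 0.2136 ≈ 2.209 mcg/mL.

2.2 mcg/mL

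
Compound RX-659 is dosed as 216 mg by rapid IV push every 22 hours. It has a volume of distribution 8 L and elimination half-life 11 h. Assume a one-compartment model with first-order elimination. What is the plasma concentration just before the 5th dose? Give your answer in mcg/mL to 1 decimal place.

f = (1/2)^(τ/t½) = (1/2)^(22/11) ≈ 0.2500.
C₀ = D/Vd = 216/8 ≈ 27.000 mcg/mL.
Before the 5th dose, 4 doses have been given. Superposition: Cmin = C₀·(f + f² + … + f^4).
≈ 27.000 × (0.2500 + 0.0625 + 0.0156 + 0.0039) ≈ 27.000 × 0.3320 ≈ 8.964 mcg/mL.

9.0 mcg/mL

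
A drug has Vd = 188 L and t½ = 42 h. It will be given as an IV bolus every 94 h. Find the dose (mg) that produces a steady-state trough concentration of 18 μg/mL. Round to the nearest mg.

12581 mg

τ/t½ = 94/42 ≈ 2.2381, so f = (1/2)^(94/42) ≈ 0.211966.
Cmin,ss = (D/Vd)·f/(1−f), so D = Cmin,ss·Vd·(1−f)/f.
D = 18 × 188 × (1−f)/f ≈ 18 × 188 × 3.71774 ≈ 12580.83 mg.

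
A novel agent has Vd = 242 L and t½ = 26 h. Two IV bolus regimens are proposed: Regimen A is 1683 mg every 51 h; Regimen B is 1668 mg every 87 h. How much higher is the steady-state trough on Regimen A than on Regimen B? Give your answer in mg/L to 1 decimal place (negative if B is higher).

1.7 mg/L

Regimen A: f = (1/2)^(51/26) ≈ 0.2568; Cmin,ss = (1683/242)·f/(1−f) ≈ 2.403 mg/L.
Regimen B: f = (1/2)^(87/26) ≈ 0.0983; Cmin,ss = (1668/242)·f/(1−f) ≈ 0.751 mg/L.
Difference ≈ 2.403 − 0.751 ≈ 1.652 mg/L.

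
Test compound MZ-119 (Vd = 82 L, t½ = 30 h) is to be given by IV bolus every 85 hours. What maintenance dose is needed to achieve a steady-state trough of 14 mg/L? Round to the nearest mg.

7034 mg

τ/t½ = 85/30 ≈ 2.8333, so f = (1/2)^(85/30) ≈ 0.140308.
Cmin,ss = (D/Vd)·f/(1−f), so D = Cmin,ss·Vd·(1−f)/f.
D = 14 × 82 × (1−f)/f ≈ 14 × 82 × 6.12718 ≈ 7034.00 mg.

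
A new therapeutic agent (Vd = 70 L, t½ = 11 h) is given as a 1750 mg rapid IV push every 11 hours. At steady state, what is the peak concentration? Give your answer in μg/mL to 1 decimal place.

50.0 μg/mL

The dosing interval is 1 half-life, so f = 2^(−1) = 0.5.
At steady state, R = 1/(1 − 0.5) = 2/1.
Single-dose peak C₀ = D/Vd = 1750/70 = 25 μg/mL.
Steady-state peak Cmax,ss = C₀·R = 25 × 2/1 ≈ 50.000 μg/mL.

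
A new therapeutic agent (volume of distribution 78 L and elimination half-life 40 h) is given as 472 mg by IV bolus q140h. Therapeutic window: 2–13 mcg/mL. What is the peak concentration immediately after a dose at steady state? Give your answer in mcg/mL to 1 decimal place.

6.6 mcg/mL

k = ln2/t½ = ln2/40 ≈ 0.017329 h⁻¹; fraction remaining f = e^(−kτ) = e^(−0.017329×140) ≈ 0.0884.
At steady state, accumulation factor R = 1/(1 − e^(−kτ)) ≈ 1.0970.
Single-dose peak C₀ = D/Vd = 472/78 ≈ 6.051 mcg/mL.
Cmax,ss = C₀/(1 − f) ≈ 6.051/0.9116 ≈ 6.638 mcg/mL.
Peak 6.6 mcg/mL vs MTC 13 mcg/mL: below toxic threshold.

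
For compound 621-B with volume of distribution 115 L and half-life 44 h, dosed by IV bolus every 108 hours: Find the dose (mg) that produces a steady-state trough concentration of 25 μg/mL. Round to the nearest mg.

τ/t½ = 108/44 ≈ 2.4545, so f = (1/2)^(108/44) ≈ 0.182435.
Cmin,ss = (D/Vd)·f/(1−f), so D = Cmin,ss·Vd·(1−f)/f.
D = 25 × 115 × (1−f)/f ≈ 25 × 115 × 4.48140 ≈ 12884.02 mg.

12884 mg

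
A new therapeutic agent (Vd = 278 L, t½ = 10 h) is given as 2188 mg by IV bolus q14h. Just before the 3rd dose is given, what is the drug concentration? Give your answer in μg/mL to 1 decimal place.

4.1 μg/mL

f = (1/2)^(τ/t½) = (1/2)^(14/10) ≈ 0.3789.
C₀ = D/Vd = 2188/278 ≈ 7.871 μg/mL.
Before the 3rd dose, 2 doses have been given. Superposition: Cmin = C₀·(f + f²).
≈ 7.871 × (0.3789 + 0.1436) ≈ 7.871 × 0.5225 ≈ 4.113 μg/mL.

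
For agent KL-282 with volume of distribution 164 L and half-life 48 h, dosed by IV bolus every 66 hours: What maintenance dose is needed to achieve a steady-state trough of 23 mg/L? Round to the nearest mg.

6011 mg

τ/t½ = 66/48 ≈ 1.375, so f = (1/2)^(66/48) ≈ 0.385553.
Cmin,ss = (D/Vd)·f/(1−f), so D = Cmin,ss·Vd·(1−f)/f.
D = 23 × 164 × (1−f)/f ≈ 23 × 164 × 1.59368 ≈ 6011.36 mg.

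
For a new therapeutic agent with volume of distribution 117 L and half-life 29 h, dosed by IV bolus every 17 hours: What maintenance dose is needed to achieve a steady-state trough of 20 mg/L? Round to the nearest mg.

1173 mg

τ/t½ = 17/29 ≈ 0.58621, so f = (1/2)^(17/29) ≈ 0.666092.
Cmin,ss = (D/Vd)·f/(1−f), so D = Cmin,ss·Vd·(1−f)/f.
D = 20 × 117 × (1−f)/f ≈ 20 × 117 × 0.50129 ≈ 1173.02 mg.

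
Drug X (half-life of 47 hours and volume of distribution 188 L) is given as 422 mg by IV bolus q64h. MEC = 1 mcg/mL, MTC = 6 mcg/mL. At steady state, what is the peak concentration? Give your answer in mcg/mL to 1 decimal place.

3.7 mcg/mL

Over one 64-h interval, 64/47 ≈ 1.3617 half-lives elapse, leaving f ≈ 0.3891 of each dose.
At steady state, accumulation factor R = 1/(1 − e^(−kτ)) ≈ 1.6369.
Each bolus raises the concentration by D/Vd = 422/188 ≈ 2.245 mcg/mL.
Steady-state peak Cmax,ss = C₀·R ≈ 2.245 × 1.6369 ≈ 3.675 mcg/mL.
Peak 3.7 mcg/mL vs MTC 6 mcg/mL: below toxic threshold.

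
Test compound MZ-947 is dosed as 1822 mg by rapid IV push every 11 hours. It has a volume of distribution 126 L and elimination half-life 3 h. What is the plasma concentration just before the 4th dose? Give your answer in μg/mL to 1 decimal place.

1.2 μg/mL

f = (1/2)^(τ/t½) = (1/2)^(11/3) ≈ 0.0787.
C₀ = D/Vd = 1822/126 ≈ 14.460 μg/mL.
Before the 4th dose, 3 doses have been given. Superposition: Cmin = C₀·(f + f² + … + f^3).
≈ 14.460 × (0.0787 + 0.0062 + 0.0005) ≈ 14.460 × 0.0854 ≈ 1.235 μg/mL.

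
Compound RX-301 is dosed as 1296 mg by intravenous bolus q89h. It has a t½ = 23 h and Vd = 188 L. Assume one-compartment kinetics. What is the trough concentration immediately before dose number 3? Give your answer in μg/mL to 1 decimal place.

0.5 μg/mL

f = (1/2)^(τ/t½) = (1/2)^(89/23) ≈ 0.0684.
C₀ = D/Vd = 1296/188 ≈ 6.894 μg/mL.
Before the 3rd dose, 2 doses have been given. Superposition: Cmin = C₀·(f + f²).
≈ 6.894 × (0.0684 + 0.0047) ≈ 6.894 × 0.0731 ≈ 0.504 μg/mL.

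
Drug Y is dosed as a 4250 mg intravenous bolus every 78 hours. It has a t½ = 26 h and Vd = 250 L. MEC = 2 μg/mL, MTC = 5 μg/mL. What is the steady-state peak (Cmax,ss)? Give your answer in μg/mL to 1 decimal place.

19.4 μg/mL

The dosing interval is 3 half-lives, so f = 2^(−3) = 0.125.
At steady state, R = 1/(1 − 0.125) = 8/7.
Single-dose peak C₀ = D/Vd = 4250/250 = 17 μg/mL.
Steady-state peak Cmax,ss = C₀·R = 17 × 8/7 ≈ 19.429 μg/mL.
Peak 19.4 μg/mL vs MTC 5 μg/mL: exceeds toxic threshold.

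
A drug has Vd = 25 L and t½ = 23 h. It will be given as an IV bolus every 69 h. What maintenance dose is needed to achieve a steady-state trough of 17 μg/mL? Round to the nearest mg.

2975 mg

τ/t½ = 69/23 ≈ 3, so f = (1/2)^(69/23) ≈ 0.125000.
Cmin,ss = (D/Vd)·f/(1−f), so D = Cmin,ss·Vd·(1−f)/f.
D = 17 × 25 × (1−f)/f ≈ 17 × 25 × 7.00000 ≈ 2975.00 mg.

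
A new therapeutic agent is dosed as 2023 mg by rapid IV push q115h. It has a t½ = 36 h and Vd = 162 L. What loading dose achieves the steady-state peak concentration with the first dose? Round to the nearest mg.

2271 mg

f = (1/2)^(115/36) ≈ 0.109239; accumulation ratio R = 1/(1−f) ≈ 1.12264.
Loading dose to hit Cmax,ss on first dose: D_load = D_maint·R ≈ 2023 × 1.12264 ≈ 2271.10 mg.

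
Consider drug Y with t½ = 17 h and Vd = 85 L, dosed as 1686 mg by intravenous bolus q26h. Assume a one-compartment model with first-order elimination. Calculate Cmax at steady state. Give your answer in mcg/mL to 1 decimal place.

30.3 mcg/mL

Over one 26-h interval, 26/17 ≈ 1.5294 half-lives elapse, leaving f ≈ 0.3464 of each dose.
At steady state, accumulation factor R = 1/(1 − e^(−kτ)) ≈ 1.5300.
Each bolus raises the concentration by D/Vd = 1686/85 ≈ 19.835 mcg/mL.
Steady-state peak Cmax,ss = C₀·R ≈ 19.835 × 1.5300 ≈ 30.348 mcg/mL.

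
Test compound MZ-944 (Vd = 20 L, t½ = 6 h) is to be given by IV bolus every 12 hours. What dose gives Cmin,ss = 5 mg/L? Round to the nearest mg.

τ/t½ = 12/6 ≈ 2, so f = (1/2)^(12/6) ≈ 0.250000.
Cmin,ss = (D/Vd)·f/(1−f), so D = Cmin,ss·Vd·(1−f)/f.
D = 5 × 20 × (1−f)/f ≈ 5 × 20 × 3.00000 ≈ 300.00 mg.

300 mg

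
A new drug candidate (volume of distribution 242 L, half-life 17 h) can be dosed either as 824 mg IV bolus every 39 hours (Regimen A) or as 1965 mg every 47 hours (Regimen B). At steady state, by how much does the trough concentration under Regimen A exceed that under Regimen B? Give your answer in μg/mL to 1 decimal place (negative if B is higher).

Regimen A: f = (1/2)^(39/17) ≈ 0.2039; Cmin,ss = (824/242)·f/(1−f) ≈ 0.872 μg/mL.
Regimen B: f = (1/2)^(47/17) ≈ 0.1471; Cmin,ss = (1965/242)·f/(1−f) ≈ 1.400 μg/mL.
Difference ≈ 0.872 − 1.400 ≈ -0.528 μg/mL.

-0.5 μg/mL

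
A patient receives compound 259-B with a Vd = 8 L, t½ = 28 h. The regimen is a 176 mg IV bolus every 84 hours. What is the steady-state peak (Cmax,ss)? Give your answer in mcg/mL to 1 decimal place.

τ = 84 h = 3 half-lives, so f = (1/2)^3 = 0.125.
At steady state, R = 1/(1 − 0.125) = 8/7.
Single-dose peak C₀ = D/Vd = 176/8 = 22 mcg/mL.
Steady-state peak Cmax,ss = C₀·R = 22 × 8/7 ≈ 25.143 mcg/mL.

25.1 mcg/mL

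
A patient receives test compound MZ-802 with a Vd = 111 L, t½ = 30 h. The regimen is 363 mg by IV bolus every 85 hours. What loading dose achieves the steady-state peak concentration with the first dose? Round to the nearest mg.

f = (1/2)^(85/30) ≈ 0.140308; accumulation ratio R = 1/(1−f) ≈ 1.16321.
Loading dose to hit Cmax,ss on first dose: D_load = D_maint·R ≈ 363 × 1.16321 ≈ 422.25 mg.

422 mg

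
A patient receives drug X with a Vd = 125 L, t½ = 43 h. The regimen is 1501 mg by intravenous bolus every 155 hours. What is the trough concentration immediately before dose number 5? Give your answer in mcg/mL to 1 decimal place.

1.1 mcg/mL

f = (1/2)^(τ/t½) = (1/2)^(155/43) ≈ 0.0822.
C₀ = D/Vd = 1501/125 ≈ 12.008 mcg/mL.
Before the 5th dose, 4 doses have been given. Superposition: Cmin = C₀·(f + f² + … + f^4).
≈ 12.008 × (0.0822 + 0.0068 + 0.0006 + 0.0000) ≈ 12.008 × 0.0896 ≈ 1.076 mcg/mL.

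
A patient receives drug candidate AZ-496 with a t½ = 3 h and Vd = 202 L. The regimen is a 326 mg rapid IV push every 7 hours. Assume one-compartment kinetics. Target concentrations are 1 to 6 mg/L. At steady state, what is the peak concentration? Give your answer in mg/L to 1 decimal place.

τ/t½ = 7/3 ≈ 2.3333, so fraction remaining f = (1/2)^(7/3) ≈ 0.1984.
At steady state, accumulation factor R = 1/(1 − e^(−kτ)) ≈ 1.2475.
Single-dose peak C₀ = D/Vd = 326/202 ≈ 1.614 mg/L.
Steady-state peak Cmax,ss = C₀·R ≈ 1.614 × 1.2475 ≈ 2.013 mg/L.
Peak 2.0 mg/L vs MTC 6 mg/L: below toxic threshold.

2.0 mg/L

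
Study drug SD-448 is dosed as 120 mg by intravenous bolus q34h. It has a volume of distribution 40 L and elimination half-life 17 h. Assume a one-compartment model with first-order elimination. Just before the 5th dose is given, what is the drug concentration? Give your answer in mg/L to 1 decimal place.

f = (1/2)^(τ/t½) = (1/2)^(34/17) ≈ 0.2500.
C₀ = D/Vd = 120/40 ≈ 3.000 mg/L.
Before the 5th dose, 4 doses have been given. Superposition: Cmin = C₀·(f + f² + … + f^4).
≈ 3.000 × (0.2500 + 0.0625 + 0.0156 + 0.0039) ≈ 3.000 × 0.3320 ≈ 0.996 mg/L.

1.0 mg/L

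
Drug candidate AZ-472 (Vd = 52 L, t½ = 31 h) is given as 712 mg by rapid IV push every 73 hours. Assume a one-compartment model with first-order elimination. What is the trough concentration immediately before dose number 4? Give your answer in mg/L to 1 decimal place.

3.3 mg/L

f = (1/2)^(τ/t½) = (1/2)^(73/31) ≈ 0.1955.
C₀ = D/Vd = 712/52 ≈ 13.692 mg/L.
Before the 4th dose, 3 doses have been given. Superposition: Cmin = C₀·(f + f² + … + f^3).
≈ 13.692 × (0.1955 + 0.0382 + 0.0075) ≈ 13.692 × 0.2412 ≈ 3.303 mg/L.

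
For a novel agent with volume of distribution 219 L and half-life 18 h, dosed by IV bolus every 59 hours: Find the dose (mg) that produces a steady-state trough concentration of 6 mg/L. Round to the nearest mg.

τ/t½ = 59/18 ≈ 3.2778, so f = (1/2)^(59/18) ≈ 0.103108.
Cmin,ss = (D/Vd)·f/(1−f), so D = Cmin,ss·Vd·(1−f)/f.
D = 6 × 219 × (1−f)/f ≈ 6 × 219 × 8.69857 ≈ 11429.92 mg.

11430 mg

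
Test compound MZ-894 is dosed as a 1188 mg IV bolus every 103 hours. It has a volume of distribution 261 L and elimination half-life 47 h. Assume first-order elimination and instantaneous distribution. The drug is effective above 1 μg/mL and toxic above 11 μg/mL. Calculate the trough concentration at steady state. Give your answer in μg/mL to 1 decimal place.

τ/t½ = 103/47 ≈ 2.1915, so fraction remaining f = (1/2)^(103/47) ≈ 0.2189.
Single-dose peak C₀ = D/Vd = 1188/261 ≈ 4.552 μg/mL.
Steady-state trough Cmin,ss = C₀·f/(1−f) ≈ 4.552 × 0.2189/0.7811 ≈ 1.276 μg/mL.
Trough 1.3 μg/mL vs MEC 1 μg/mL: adequate.

1.3 μg/mL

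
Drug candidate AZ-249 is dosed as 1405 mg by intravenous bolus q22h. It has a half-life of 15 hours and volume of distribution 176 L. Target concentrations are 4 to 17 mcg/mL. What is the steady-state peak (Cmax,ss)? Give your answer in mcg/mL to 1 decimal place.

12.5 mcg/mL

Over one 22-h interval, 22/15 ≈ 1.4667 half-lives elapse, leaving f ≈ 0.3618 of each dose.
At steady state, accumulation factor R = 1/(1 − e^(−kτ)) ≈ 1.5669.
Each bolus raises the concentration by D/Vd = 1405/176 ≈ 7.983 mcg/mL.
Steady-state peak Cmax,ss = C₀·R ≈ 7.983 × 1.5669 ≈ 12.509 mcg/mL.
Peak 12.5 mcg/mL vs MTC 17 mcg/mL: below toxic threshold.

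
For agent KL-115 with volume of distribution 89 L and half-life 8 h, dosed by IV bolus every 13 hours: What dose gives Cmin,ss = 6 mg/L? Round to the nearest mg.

1113 mg

τ/t½ = 13/8 ≈ 1.625, so f = (1/2)^(13/8) ≈ 0.324210.
Cmin,ss = (D/Vd)·f/(1−f), so D = Cmin,ss·Vd·(1−f)/f.
D = 6 × 89 × (1−f)/f ≈ 6 × 89 × 2.08442 ≈ 1113.08 mg.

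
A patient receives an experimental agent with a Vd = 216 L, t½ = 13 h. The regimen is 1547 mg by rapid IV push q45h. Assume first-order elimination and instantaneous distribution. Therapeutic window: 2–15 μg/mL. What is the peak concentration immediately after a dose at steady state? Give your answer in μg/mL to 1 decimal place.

k = ln2/t½ = ln2/13 ≈ 0.053319 h⁻¹; fraction remaining f = e^(−kτ) = e^(−0.053319×45) ≈ 0.0908.
At steady state, accumulation factor R = 1/(1 − e^(−kτ)) ≈ 1.0999.
Single-dose peak C₀ = D/Vd = 1547/216 ≈ 7.162 μg/mL.
Cmax,ss = C₀/(1 − f) ≈ 7.162/0.9092 ≈ 7.877 μg/mL.
Peak 7.9 μg/mL vs MTC 15 μg/mL: below toxic threshold.

7.9 μg/mL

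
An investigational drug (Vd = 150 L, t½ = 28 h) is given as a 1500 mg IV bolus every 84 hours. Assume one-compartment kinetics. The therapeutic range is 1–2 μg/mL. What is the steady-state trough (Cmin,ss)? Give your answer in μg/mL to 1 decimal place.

1.4 μg/mL

τ = 84 h = 3 half-lives, so f = (1/2)^3 = 0.125.
At steady state, R = 1/(1 − 0.125) = 8/7.
Single-dose peak C₀ = D/Vd = 1500/150 = 10 μg/mL.
Steady-state peak Cmax,ss = C₀·R = 10 × 8/7 ≈ 11.429 μg/mL.
Steady-state trough Cmin,ss = Cmax,ss·f ≈ 11.429 × 0.125 ≈ 1.429 μg/mL.
Trough 1.4 μg/mL vs MEC 1 μg/mL: adequate.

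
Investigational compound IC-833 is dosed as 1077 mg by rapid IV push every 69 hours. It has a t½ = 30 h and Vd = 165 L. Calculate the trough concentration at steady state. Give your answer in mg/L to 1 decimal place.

1.7 mg/L

τ/t½ = 69/30 ≈ 2.3, so fraction remaining f = (1/2)^(69/30) ≈ 0.2031.
Each bolus raises the concentration by D/Vd = 1077/165 ≈ 6.527 mg/L.
Steady-state trough Cmin,ss = C₀·f/(1−f) ≈ 6.527 × 0.2031/0.7969 ≈ 1.663 mg/L.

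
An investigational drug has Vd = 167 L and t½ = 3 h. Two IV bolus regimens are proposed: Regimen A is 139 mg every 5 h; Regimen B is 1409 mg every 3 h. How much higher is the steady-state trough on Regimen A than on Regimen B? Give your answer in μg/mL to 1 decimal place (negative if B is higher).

-8.1 μg/mL

Regimen A: f = (1/2)^(5/3) ≈ 0.3150; Cmin,ss = (139/167)·f/(1−f) ≈ 0.383 μg/mL.
Regimen B: f = (1/2)^(3/3) ≈ 0.5000; Cmin,ss = (1409/167)·f/(1−f) ≈ 8.437 μg/mL.
Difference ≈ 0.383 − 8.437 ≈ -8.054 μg/mL.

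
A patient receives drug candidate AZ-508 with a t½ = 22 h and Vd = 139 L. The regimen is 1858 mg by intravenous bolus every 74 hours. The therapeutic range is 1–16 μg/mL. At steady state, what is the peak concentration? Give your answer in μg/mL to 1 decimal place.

14.8 μg/mL

Over one 74-h interval, 74/22 ≈ 3.3636 half-lives elapse, leaving f ≈ 0.0972 of each dose.
Accumulation ratio R = 1/(1 − f) ≈ 1/0.9028 ≈ 1.1077.
Single-dose peak C₀ = D/Vd = 1858/139 ≈ 13.367 μg/mL.
Steady-state peak Cmax,ss = C₀·R ≈ 13.367 × 1.1077 ≈ 14.807 μg/mL.
Peak 14.8 μg/mL vs MTC 16 μg/mL: below toxic threshold.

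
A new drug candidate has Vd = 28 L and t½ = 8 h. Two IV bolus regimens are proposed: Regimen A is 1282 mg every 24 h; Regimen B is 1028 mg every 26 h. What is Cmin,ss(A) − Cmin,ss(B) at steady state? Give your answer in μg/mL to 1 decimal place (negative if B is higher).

2.2 μg/mL

Regimen A: f = (1/2)^(24/8) ≈ 0.1250; Cmin,ss = (1282/28)·f/(1−f) ≈ 6.541 μg/mL.
Regimen B: f = (1/2)^(26/8) ≈ 0.1051; Cmin,ss = (1028/28)·f/(1−f) ≈ 4.312 μg/mL.
Difference ≈ 6.541 − 4.312 ≈ 2.229 μg/mL.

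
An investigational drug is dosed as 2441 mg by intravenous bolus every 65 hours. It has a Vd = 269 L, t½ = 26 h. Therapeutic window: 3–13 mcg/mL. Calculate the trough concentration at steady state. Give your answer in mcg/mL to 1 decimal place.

τ/t½ = 65/26 ≈ 2.5, so fraction remaining f = (1/2)^(65/26) ≈ 0.1768.
Each bolus raises the concentration by D/Vd = 2441/269 ≈ 9.074 mcg/mL.
Steady-state trough Cmin,ss = C₀·f/(1−f) ≈ 9.074 × 0.1768/0.8232 ≈ 1.949 mcg/mL.
Trough 1.9 mcg/mL vs MEC 3 mcg/mL: subtherapeutic.

1.9 mcg/mL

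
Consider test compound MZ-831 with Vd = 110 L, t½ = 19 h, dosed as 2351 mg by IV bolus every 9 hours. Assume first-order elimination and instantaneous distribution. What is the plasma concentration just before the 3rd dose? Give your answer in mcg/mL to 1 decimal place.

f = (1/2)^(τ/t½) = (1/2)^(9/19) ≈ 0.7201.
C₀ = D/Vd = 2351/110 ≈ 21.373 mcg/mL.
Before the 3rd dose, 2 doses have been given. Superposition: Cmin = C₀·(f + f²).
≈ 21.373 × (0.7201 + 0.5185) ≈ 21.373 × 1.2386 ≈ 26.473 mcg/mL.

26.5 mcg/mL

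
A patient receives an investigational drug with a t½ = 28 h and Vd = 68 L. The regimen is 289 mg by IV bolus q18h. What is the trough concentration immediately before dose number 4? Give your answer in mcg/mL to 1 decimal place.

5.6 mcg/mL

f = (1/2)^(τ/t½) = (1/2)^(18/28) ≈ 0.6404.
C₀ = D/Vd = 289/68 ≈ 4.250 mcg/mL.
Before the 4th dose, 3 doses have been given. Superposition: Cmin = C₀·(f + f² + … + f^3).
≈ 4.250 × (0.6404 + 0.4101 + 0.2626) ≈ 4.250 × 1.3131 ≈ 5.581 mcg/mL.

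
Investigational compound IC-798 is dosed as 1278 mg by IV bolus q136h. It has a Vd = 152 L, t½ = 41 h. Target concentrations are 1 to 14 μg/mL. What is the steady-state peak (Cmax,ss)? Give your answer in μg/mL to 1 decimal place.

9.3 μg/mL

Over one 136-h interval, 136/41 ≈ 3.3171 half-lives elapse, leaving f ≈ 0.1003 of each dose.
Accumulation ratio R = 1/(1 − f) ≈ 1/0.8997 ≈ 1.1115.
Single-dose peak C₀ = D/Vd = 1278/152 ≈ 8.408 μg/mL.
Cmax,ss = C₀/(1 − f) ≈ 8.408/0.8997 ≈ 9.345 μg/mL.
Peak 9.3 μg/mL vs MTC 14 μg/mL: below toxic threshold.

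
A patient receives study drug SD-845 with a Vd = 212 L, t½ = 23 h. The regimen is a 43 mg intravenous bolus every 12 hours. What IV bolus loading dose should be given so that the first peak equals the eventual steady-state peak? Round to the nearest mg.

142 mg

f = (1/2)^(12/23) ≈ 0.696532; accumulation ratio R = 1/(1−f) ≈ 3.29524.
Loading dose to hit Cmax,ss on first dose: D_load = D_maint·R ≈ 43 × 3.29524 ≈ 141.70 mg.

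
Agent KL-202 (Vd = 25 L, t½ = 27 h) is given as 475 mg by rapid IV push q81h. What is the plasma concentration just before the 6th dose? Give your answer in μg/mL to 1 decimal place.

f = (1/2)^(τ/t½) = (1/2)^(81/27) ≈ 0.1250.
C₀ = D/Vd = 475/25 ≈ 19.000 μg/mL.
Before the 6th dose, 5 doses have been given. Superposition: Cmin = C₀·(f + f² + … + f^5).
≈ 19.000 × (0.1250 + 0.0156 + 0.0020 + 0.0002 + 0.0000) ≈ 19.000 × 0.1428 ≈ 2.713 μg/mL.

2.7 μg/mL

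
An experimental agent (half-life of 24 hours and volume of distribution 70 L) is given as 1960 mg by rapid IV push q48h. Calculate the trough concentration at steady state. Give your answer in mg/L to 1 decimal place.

9.3 mg/L

τ = 48 h = 2 half-lives, so f = (1/2)^2 = 0.25.
Accumulation ratio R = 1/(1 − f) = 1/0.75 = 4/3.
Single-dose peak C₀ = D/Vd = 1960/70 = 28 mg/L.
Steady-state peak Cmax,ss = C₀·R = 28 × 4/3 ≈ 37.333 mg/L.
Steady-state trough Cmin,ss = Cmax,ss·f ≈ 37.333 × 0.25 ≈ 9.333 mg/L.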